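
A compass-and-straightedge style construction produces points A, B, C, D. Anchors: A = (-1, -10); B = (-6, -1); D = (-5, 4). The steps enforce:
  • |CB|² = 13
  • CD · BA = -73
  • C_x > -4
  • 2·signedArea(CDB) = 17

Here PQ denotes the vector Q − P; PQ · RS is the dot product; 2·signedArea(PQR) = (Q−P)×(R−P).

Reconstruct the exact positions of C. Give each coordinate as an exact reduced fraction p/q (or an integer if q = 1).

1. C_x = -3  [2·signedArea(CDB) = 17 ∩ CD · BA = -73]
2. C_y = -3  [2·signedArea(CDB) = 17 ∩ CD · BA = -73]
   → C = (-3, -3)

C = (-3, -3)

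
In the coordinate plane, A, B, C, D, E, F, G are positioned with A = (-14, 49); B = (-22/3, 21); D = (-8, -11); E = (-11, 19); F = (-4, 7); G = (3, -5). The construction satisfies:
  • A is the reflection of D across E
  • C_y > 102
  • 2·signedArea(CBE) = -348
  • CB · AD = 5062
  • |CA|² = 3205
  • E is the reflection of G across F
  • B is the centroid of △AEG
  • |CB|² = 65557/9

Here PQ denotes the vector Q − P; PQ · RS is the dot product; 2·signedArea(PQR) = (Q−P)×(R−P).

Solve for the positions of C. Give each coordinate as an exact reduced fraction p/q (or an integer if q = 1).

1. C_x = -31  [CB · AD = 5062 ∩ 2·signedArea(CBE) = -348]
2. C_y = 103  [CB · AD = 5062 ∩ 2·signedArea(CBE) = -348]
   → C = (-31, 103)

C = (-31, 103)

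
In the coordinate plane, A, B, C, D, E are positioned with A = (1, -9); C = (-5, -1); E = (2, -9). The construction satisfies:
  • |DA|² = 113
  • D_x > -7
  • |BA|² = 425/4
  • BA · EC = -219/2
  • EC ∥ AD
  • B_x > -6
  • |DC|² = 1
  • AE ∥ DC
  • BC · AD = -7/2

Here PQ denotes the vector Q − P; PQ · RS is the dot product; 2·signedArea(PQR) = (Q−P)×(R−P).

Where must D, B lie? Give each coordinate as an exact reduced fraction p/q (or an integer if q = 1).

B = (-11/2, -1)
D = (-6, -1)

1. D_x = -6  [AE ∥ DC ∩ EC ∥ AD]
2. D_y = -1  [AE ∥ DC ∩ EC ∥ AD]
   → D = (-6, -1)
3. B_x = -11/2  [line 7·x + -8·y + 61/2 = 0 ∩ |BA|² = 425/4]
4. B_y = -1  [line 7·x + -8·y + 61/2 = 0 ∩ |BA|² = 425/4]
   → B = (-11/2, -1)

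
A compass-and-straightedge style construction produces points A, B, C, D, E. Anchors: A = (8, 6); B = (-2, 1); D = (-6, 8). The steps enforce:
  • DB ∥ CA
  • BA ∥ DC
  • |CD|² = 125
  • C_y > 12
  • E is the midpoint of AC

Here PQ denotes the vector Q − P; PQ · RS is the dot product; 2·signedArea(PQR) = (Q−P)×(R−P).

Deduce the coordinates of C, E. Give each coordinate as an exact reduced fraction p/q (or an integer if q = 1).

1. C_x = 4  [DB ∥ CA ∩ BA ∥ DC]
2. C_y = 13  [DB ∥ CA ∩ BA ∥ DC]
   → C = (4, 13)
3. E_x = 6  [E is the midpoint of AC]
4. E_y = 19/2  [E is the midpoint of AC]
   → E = (6, 19/2)

C = (4, 13)
E = (6, 19/2)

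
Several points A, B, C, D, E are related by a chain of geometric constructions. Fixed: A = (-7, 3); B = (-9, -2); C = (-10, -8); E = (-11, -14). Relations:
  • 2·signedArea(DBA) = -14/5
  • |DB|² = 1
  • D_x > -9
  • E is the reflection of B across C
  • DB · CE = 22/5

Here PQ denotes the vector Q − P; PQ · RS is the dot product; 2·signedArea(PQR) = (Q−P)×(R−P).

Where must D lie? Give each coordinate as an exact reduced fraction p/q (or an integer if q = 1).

1. D_x = -41/5  [2·signedArea(DBA) = -14/5 ∩ DB · CE = 22/5]
2. D_y = -7/5  [2·signedArea(DBA) = -14/5 ∩ DB · CE = 22/5]
   → D = (-41/5, -7/5)

D = (-41/5, -7/5)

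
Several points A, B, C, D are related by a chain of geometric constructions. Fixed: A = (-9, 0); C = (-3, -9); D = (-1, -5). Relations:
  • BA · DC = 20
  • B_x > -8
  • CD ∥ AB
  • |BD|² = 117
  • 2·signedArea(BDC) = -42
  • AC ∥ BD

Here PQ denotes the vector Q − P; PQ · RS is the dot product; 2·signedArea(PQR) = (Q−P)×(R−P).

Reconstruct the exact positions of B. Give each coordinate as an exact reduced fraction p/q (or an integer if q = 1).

1. B_x = -7  [AC ∥ BD ∩ CD ∥ AB]
2. B_y = 4  [AC ∥ BD ∩ CD ∥ AB]
   → B = (-7, 4)

B = (-7, 4)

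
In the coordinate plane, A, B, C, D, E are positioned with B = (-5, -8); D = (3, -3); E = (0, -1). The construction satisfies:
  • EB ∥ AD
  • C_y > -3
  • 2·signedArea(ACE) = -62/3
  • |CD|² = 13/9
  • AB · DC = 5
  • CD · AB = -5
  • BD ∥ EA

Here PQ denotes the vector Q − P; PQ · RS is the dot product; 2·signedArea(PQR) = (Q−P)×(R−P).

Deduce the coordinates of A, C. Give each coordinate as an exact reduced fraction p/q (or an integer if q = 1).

1. A_x = 8  [EB ∥ AD ∩ BD ∥ EA]
2. A_y = 4  [EB ∥ AD ∩ BD ∥ EA]
   → A = (8, 4)
3. C_x = 2  [CD · AB = -5 ∩ 2·signedArea(ACE) = -62/3]
4. C_y = -7/3  [CD · AB = -5 ∩ 2·signedArea(ACE) = -62/3]
   → C = (2, -7/3)

A = (8, 4)
C = (2, -7/3)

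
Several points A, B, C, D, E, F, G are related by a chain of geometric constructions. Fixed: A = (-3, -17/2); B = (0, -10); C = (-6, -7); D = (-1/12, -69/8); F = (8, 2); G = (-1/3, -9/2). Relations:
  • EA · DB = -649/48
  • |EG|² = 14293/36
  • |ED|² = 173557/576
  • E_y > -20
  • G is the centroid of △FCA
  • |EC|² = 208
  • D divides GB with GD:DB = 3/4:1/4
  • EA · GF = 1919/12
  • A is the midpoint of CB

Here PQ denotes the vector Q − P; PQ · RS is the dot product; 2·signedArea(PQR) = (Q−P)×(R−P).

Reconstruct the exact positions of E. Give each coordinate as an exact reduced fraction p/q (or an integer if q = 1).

1. E_x = -14  [EA · GF = 1919/12 ∩ EA · DB = -649/48]
2. E_y = -19  [EA · GF = 1919/12 ∩ EA · DB = -649/48]
   → E = (-14, -19)

E = (-14, -19)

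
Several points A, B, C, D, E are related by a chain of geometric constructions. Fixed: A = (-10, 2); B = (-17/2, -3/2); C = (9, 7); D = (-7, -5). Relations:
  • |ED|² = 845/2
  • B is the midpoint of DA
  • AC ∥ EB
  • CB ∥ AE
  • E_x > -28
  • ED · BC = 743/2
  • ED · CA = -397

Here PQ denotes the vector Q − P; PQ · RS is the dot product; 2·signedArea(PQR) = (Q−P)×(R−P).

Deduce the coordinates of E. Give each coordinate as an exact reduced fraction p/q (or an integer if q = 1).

E = (-55/2, -13/2)

1. E_x = -55/2  [AC ∥ EB ∩ CB ∥ AE]
2. E_y = -13/2  [AC ∥ EB ∩ CB ∥ AE]
   → E = (-55/2, -13/2)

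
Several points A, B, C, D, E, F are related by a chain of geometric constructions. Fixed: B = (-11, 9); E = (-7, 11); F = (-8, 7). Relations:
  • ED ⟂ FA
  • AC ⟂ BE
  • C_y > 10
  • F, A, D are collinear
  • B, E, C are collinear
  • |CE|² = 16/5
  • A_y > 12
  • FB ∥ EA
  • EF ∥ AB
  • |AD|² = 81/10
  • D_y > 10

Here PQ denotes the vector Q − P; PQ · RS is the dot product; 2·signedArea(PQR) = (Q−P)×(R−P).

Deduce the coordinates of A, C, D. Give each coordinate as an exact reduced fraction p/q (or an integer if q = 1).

1. A_x = -10  [EF ∥ AB ∩ FB ∥ EA]
2. A_y = 13  [EF ∥ AB ∩ FB ∥ EA]
   → A = (-10, 13)
3. C_x = -43/5  [B, E, C are collinear ∩ AC ⟂ BE]
4. C_y = 51/5  [B, E, C are collinear ∩ AC ⟂ BE]
   → C = (-43/5, 51/5)
5. D_x = -91/10  [F, A, D are collinear ∩ ED ⟂ FA]
6. D_y = 103/10  [F, A, D are collinear ∩ ED ⟂ FA]
   → D = (-91/10, 103/10)

A = (-10, 13)
C = (-43/5, 51/5)
D = (-91/10, 103/10)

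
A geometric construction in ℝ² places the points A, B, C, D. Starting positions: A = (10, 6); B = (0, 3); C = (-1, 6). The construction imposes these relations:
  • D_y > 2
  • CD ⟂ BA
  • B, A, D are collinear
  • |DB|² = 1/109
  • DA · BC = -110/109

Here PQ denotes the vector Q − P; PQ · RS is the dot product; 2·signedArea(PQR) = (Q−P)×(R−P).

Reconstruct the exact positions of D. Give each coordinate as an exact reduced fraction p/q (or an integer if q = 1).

1. D_x = -10/109  [B, A, D are collinear ∩ CD ⟂ BA]
2. D_y = 324/109  [B, A, D are collinear ∩ CD ⟂ BA]
   → D = (-10/109, 324/109)

D = (-10/109, 324/109)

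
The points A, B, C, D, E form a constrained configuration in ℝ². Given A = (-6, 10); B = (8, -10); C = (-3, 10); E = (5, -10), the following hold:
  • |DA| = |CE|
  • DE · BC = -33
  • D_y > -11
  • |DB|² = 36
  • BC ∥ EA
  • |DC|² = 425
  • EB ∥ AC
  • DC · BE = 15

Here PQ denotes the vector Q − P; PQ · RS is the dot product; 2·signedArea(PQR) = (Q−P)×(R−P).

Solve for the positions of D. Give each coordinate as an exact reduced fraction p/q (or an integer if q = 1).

1. D_x = 2  [DE · BC = -33 ∩ DC · BE = 15]
2. D_y = -10  [DE · BC = -33 ∩ DC · BE = 15]
   → D = (2, -10)

D = (2, -10)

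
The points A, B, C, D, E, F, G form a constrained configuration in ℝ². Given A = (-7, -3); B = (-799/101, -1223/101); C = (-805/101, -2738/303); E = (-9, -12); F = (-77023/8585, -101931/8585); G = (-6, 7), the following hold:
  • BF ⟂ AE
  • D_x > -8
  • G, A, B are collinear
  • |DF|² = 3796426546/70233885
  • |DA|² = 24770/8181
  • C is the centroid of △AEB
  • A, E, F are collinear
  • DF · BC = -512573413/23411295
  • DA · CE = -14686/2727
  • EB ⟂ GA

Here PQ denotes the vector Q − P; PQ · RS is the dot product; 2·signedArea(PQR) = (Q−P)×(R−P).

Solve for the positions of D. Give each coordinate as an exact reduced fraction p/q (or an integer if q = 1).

1. D_x = -2210/303  [DA · CE = -14686/2727 ∩ DF · BC = -512573413/23411295]
2. D_y = -4286/909  [DA · CE = -14686/2727 ∩ DF · BC = -512573413/23411295]
   → D = (-2210/303, -4286/909)

D = (-2210/303, -4286/909)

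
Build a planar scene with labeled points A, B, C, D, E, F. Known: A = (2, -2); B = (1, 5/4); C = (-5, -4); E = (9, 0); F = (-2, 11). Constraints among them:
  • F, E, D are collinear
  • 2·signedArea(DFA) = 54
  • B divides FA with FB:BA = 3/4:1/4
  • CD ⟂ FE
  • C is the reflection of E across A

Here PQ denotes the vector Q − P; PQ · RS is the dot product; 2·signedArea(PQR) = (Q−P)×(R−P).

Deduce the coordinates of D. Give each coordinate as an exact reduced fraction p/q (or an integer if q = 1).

1. D_x = 4  [F, E, D are collinear ∩ CD ⟂ FE]
2. D_y = 5  [F, E, D are collinear ∩ CD ⟂ FE]
   → D = (4, 5)

D = (4, 5)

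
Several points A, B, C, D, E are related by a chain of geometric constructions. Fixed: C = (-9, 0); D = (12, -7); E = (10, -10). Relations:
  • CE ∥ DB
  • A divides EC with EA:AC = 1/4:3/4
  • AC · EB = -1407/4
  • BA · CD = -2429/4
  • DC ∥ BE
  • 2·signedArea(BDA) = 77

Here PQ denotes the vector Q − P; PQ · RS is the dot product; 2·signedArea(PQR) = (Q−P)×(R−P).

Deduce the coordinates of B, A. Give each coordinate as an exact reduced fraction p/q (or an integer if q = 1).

1. B_x = 31  [DC ∥ BE ∩ CE ∥ DB]
2. B_y = -17  [DC ∥ BE ∩ CE ∥ DB]
   → B = (31, -17)
3. A_x = 21/4  [A divides EC with EA:AC = 1/4:3/4]
4. A_y = -15/2  [A divides EC with EA:AC = 1/4:3/4]
   → A = (21/4, -15/2)

A = (21/4, -15/2)
B = (31, -17)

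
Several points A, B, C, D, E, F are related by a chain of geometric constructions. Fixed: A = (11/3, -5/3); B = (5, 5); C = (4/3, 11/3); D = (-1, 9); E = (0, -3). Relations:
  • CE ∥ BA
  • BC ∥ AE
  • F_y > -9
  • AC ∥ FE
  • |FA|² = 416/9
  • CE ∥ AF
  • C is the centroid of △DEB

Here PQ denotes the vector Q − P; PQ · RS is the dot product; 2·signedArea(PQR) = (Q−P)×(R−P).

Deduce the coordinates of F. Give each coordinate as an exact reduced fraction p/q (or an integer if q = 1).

F = (7/3, -25/3)

1. F_x = 7/3  [AC ∥ FE ∩ CE ∥ AF]
2. F_y = -25/3  [AC ∥ FE ∩ CE ∥ AF]
   → F = (7/3, -25/3)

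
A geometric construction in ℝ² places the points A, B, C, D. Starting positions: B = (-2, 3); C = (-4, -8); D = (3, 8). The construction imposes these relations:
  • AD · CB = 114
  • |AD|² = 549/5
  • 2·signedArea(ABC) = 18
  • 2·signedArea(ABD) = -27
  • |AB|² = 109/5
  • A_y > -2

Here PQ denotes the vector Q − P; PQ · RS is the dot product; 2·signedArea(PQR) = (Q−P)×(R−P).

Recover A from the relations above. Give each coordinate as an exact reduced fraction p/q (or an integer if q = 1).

1. A_x = -6/5  [2·signedArea(ABD) = -27 ∩ AD · CB = 114]
2. A_y = -8/5  [2·signedArea(ABD) = -27 ∩ AD · CB = 114]
   → A = (-6/5, -8/5)

A = (-6/5, -8/5)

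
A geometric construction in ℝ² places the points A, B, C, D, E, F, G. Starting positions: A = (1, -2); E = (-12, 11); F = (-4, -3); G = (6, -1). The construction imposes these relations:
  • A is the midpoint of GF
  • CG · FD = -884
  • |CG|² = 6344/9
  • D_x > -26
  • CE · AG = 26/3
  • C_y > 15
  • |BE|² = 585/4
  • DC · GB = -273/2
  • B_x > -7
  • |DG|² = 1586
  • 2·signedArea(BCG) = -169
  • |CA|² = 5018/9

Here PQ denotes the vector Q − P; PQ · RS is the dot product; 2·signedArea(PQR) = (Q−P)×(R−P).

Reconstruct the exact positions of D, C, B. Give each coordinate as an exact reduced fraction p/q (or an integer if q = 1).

B = (-6, 1/2)
C = (-44/3, 47/3)
D = (-25, 24)

1. C_x = -44/3  [line -5·x + -1·y + -173/3 = 0 ∩ |CA|² = 5018/9]
2. C_y = 47/3  [line -5·x + -1·y + -173/3 = 0 ∩ |CA|² = 5018/9]
   → C = (-44/3, 47/3)
3. B_x = -6  [line 50/3·x + 62/3·y + 269/3 = 0 ∩ |BE|² = 585/4]
4. B_y = 1/2  [line 50/3·x + 62/3·y + 269/3 = 0 ∩ |BE|² = 585/4]
   → B = (-6, 1/2)
5. D_x = -25  [DC · GB = -273/2 ∩ CG · FD = -884]
6. D_y = 24  [DC · GB = -273/2 ∩ CG · FD = -884]
   → D = (-25, 24)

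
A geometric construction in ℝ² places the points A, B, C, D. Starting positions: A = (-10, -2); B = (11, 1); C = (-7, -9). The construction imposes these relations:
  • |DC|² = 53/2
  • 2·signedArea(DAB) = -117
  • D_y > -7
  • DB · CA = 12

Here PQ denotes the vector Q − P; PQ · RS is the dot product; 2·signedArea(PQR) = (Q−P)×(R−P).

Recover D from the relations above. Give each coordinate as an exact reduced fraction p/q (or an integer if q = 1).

1. D_x = -5/2  [2·signedArea(DAB) = -117 ∩ DB · CA = 12]
2. D_y = -13/2  [2·signedArea(DAB) = -117 ∩ DB · CA = 12]
   → D = (-5/2, -13/2)

D = (-5/2, -13/2)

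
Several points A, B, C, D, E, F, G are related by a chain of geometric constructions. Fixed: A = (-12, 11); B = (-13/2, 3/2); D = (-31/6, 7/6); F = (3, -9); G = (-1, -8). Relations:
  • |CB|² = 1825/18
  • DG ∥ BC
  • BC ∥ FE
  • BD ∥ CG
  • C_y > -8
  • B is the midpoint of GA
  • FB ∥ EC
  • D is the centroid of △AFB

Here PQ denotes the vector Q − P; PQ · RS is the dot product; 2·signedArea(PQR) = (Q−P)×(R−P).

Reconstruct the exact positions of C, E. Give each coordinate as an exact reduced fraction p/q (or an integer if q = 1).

C = (-7/3, -23/3)
E = (43/6, -109/6)

1. C_x = -7/3  [BD ∥ CG ∩ DG ∥ BC]
2. C_y = -23/3  [BD ∥ CG ∩ DG ∥ BC]
   → C = (-7/3, -23/3)
3. E_x = 43/6  [FB ∥ EC ∩ BC ∥ FE]
4. E_y = -109/6  [FB ∥ EC ∩ BC ∥ FE]
   → E = (43/6, -109/6)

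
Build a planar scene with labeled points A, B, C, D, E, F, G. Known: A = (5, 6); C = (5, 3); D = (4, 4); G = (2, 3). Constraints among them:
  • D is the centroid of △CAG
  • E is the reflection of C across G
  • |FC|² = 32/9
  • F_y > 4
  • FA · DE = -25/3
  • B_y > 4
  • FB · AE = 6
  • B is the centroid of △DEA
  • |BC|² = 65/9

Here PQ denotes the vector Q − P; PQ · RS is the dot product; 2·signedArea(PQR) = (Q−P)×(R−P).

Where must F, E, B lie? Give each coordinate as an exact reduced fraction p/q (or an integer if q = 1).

1. E_x = -1  [E is the reflection of C across G]
2. E_y = 3  [E is the reflection of C across G]
   → E = (-1, 3)
3. B_x = 8/3  [B is the centroid of △DEA]
4. B_y = 13/3  [B is the centroid of △DEA]
   → B = (8/3, 13/3)
5. F_x = 11/3  [FA · DE = -25/3 ∩ FB · AE = 6]
6. F_y = 13/3  [FA · DE = -25/3 ∩ FB · AE = 6]
   → F = (11/3, 13/3)

B = (8/3, 13/3)
E = (-1, 3)
F = (11/3, 13/3)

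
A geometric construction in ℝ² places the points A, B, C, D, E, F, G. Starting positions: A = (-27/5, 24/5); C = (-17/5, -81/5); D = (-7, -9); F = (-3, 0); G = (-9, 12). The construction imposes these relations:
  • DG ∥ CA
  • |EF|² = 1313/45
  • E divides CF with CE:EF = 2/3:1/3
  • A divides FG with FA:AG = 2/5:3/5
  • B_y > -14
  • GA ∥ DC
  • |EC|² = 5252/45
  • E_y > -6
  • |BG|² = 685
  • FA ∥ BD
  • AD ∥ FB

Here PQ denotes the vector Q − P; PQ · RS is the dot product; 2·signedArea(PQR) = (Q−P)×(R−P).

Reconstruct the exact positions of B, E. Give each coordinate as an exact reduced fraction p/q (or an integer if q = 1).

B = (-23/5, -69/5)
E = (-47/15, -27/5)

1. B_x = -23/5  [FA ∥ BD ∩ AD ∥ FB]
2. B_y = -69/5  [FA ∥ BD ∩ AD ∥ FB]
   → B = (-23/5, -69/5)
3. E_x = -47/15  [E divides CF with CE:EF = 2/3:1/3]
4. E_y = -27/5  [E divides CF with CE:EF = 2/3:1/3]
   → E = (-47/15, -27/5)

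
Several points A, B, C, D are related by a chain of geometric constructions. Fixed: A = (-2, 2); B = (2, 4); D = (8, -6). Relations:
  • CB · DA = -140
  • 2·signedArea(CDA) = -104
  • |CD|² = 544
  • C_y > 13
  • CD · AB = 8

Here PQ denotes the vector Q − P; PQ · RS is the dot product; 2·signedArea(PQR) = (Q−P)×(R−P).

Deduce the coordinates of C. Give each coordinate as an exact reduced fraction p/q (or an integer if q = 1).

C = (-4, 14)

1. C_x = -4  [CD · AB = 8 ∩ CB · DA = -140]
2. C_y = 14  [CD · AB = 8 ∩ CB · DA = -140]
   → C = (-4, 14)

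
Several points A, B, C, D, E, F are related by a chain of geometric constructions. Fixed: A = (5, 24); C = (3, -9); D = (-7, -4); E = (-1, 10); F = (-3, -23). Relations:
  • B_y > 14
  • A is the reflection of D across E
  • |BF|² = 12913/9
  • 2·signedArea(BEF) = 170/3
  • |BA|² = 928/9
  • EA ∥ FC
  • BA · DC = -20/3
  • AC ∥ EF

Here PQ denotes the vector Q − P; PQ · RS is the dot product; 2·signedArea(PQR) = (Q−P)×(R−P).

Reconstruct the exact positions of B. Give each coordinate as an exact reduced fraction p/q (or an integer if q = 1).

B = (1, 44/3)

1. B_x = 1  [2·signedArea(BEF) = 170/3 ∩ BA · DC = -20/3]
2. B_y = 44/3  [2·signedArea(BEF) = 170/3 ∩ BA · DC = -20/3]
   → B = (1, 44/3)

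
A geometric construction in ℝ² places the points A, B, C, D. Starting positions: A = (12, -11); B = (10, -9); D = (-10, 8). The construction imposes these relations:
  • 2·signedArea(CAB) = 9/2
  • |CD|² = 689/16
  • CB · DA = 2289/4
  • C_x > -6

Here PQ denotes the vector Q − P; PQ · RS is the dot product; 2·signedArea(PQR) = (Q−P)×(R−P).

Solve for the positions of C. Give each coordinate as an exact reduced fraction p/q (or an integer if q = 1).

1. C_x = -5  [CB · DA = 2289/4 ∩ 2·signedArea(CAB) = 9/2]
2. C_y = 15/4  [CB · DA = 2289/4 ∩ 2·signedArea(CAB) = 9/2]
   → C = (-5, 15/4)

C = (-5, 15/4)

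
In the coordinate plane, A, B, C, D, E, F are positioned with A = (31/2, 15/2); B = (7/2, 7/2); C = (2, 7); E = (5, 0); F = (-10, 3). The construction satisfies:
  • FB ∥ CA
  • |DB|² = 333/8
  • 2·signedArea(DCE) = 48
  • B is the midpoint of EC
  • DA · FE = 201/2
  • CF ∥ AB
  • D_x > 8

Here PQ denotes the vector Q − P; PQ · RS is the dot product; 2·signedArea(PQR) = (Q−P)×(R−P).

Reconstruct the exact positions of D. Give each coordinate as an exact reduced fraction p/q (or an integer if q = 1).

D = (35/4, 29/4)

1. D_x = 35/4  [2·signedArea(DCE) = 48 ∩ DA · FE = 201/2]
2. D_y = 29/4  [2·signedArea(DCE) = 48 ∩ DA · FE = 201/2]
   → D = (35/4, 29/4)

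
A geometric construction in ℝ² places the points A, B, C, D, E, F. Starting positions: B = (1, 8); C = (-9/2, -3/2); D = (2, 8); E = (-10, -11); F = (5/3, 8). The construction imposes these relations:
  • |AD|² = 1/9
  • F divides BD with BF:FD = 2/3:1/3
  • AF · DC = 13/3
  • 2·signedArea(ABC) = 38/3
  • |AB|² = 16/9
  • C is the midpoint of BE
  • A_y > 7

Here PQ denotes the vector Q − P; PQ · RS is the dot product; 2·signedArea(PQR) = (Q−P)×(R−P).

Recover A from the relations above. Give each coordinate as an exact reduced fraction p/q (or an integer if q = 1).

A = (7/3, 8)

1. A_x = 7/3  [2·signedArea(ABC) = 38/3 ∩ AF · DC = 13/3]
2. A_y = 8  [2·signedArea(ABC) = 38/3 ∩ AF · DC = 13/3]
   → A = (7/3, 8)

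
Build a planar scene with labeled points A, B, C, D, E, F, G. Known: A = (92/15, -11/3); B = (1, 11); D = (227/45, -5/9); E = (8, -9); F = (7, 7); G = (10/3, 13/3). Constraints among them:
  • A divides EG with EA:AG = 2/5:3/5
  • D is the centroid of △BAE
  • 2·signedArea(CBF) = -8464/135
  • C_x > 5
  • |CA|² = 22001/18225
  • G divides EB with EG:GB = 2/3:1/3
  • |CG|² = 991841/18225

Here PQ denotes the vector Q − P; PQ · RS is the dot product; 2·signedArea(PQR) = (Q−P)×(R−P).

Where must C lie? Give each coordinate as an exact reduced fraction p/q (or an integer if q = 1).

1. C_x = 779/135  [line 4·x + 6·y + -986/135 = 0 ∩ |CG|² = 991841/18225]
2. C_y = -71/27  [line 4·x + 6·y + -986/135 = 0 ∩ |CG|² = 991841/18225]
   → C = (779/135, -71/27)

C = (779/135, -71/27)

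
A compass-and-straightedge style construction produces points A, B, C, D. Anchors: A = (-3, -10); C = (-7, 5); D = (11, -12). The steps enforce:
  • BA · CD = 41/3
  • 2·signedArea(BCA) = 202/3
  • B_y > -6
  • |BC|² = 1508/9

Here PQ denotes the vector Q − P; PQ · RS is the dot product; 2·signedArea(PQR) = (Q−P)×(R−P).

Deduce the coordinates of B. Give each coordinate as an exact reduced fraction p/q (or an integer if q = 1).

B = (1/3, -17/3)

1. B_x = 1/3  [BA · CD = 41/3 ∩ 2·signedArea(BCA) = 202/3]
2. B_y = -17/3  [BA · CD = 41/3 ∩ 2·signedArea(BCA) = 202/3]
   → B = (1/3, -17/3)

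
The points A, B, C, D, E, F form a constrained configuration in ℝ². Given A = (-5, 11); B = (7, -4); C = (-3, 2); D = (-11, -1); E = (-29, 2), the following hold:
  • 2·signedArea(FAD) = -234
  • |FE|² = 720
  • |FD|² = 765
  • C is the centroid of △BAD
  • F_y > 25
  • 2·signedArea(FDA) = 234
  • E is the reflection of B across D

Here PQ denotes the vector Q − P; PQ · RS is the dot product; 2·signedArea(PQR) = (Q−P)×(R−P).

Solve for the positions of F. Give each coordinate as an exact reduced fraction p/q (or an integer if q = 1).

1. F_x = -17  [line -12·x + 6·y + -360 = 0 ∩ |FE|² = 720]
2. F_y = 26  [line -12·x + 6·y + -360 = 0 ∩ |FE|² = 720]
   → F = (-17, 26)

F = (-17, 26)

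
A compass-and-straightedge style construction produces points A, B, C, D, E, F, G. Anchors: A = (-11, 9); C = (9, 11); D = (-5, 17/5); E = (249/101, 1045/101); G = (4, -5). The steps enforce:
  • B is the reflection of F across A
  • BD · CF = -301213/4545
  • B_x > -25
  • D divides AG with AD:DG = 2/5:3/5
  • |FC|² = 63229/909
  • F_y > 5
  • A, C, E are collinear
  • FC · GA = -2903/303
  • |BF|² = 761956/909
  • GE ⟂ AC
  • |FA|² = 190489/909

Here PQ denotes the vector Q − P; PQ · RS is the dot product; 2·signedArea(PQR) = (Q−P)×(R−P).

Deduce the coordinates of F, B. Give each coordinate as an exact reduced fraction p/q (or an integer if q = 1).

B = (-7568/303, 3869/303)
F = (902/303, 1585/303)

1. F_x = 902/303  [line 15·x + -14·y + 8660/303 = 0 ∩ |FA|² = 190489/909]
2. F_y = 1585/303  [line 15·x + -14·y + 8660/303 = 0 ∩ |FA|² = 190489/909]
   → F = (902/303, 1585/303)
3. B_x = -7568/303  [B is the reflection of F across A]
4. B_y = 3869/303  [B is the reflection of F across A]
   → B = (-7568/303, 3869/303)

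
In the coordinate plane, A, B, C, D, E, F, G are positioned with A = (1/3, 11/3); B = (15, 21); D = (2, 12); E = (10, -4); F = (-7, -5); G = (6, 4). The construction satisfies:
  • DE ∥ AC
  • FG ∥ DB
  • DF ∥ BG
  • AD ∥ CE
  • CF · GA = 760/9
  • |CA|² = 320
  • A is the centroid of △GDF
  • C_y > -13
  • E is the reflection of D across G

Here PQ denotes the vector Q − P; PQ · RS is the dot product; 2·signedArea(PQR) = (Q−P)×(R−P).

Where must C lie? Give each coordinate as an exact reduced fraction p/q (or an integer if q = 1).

C = (25/3, -37/3)

1. C_x = 25/3  [AD ∥ CE ∩ DE ∥ AC]
2. C_y = -37/3  [AD ∥ CE ∩ DE ∥ AC]
   → C = (25/3, -37/3)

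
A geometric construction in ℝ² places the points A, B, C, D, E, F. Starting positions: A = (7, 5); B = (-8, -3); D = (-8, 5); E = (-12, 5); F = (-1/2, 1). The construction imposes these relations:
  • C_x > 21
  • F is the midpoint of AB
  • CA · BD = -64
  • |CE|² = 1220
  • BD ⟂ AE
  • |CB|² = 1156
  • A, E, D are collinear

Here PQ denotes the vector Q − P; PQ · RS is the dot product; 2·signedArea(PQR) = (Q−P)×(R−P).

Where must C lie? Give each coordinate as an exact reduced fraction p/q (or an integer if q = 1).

C = (22, 13)

1. C_y = 13  [CA · BD = -64]
2. C_x = 22  [|CE|² = 1220]
   → C = (22, 13)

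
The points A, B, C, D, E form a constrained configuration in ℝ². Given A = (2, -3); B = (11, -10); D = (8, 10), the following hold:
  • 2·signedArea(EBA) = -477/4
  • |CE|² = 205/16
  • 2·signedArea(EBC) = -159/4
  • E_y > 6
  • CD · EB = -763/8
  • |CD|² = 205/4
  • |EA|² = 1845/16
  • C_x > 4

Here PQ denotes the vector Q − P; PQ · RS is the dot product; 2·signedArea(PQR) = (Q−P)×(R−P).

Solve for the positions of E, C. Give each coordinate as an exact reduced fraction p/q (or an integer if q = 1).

1. E_x = 13/2  [line -7·x + -9·y + 425/4 = 0 ∩ |EA|² = 1845/16]
2. E_y = 27/4  [line -7·x + -9·y + 425/4 = 0 ∩ |EA|² = 1845/16]
   → E = (13/2, 27/4)
3. C_x = 5  [CD · EB = -763/8 ∩ 2·signedArea(EBC) = -159/4]
4. C_y = 7/2  [CD · EB = -763/8 ∩ 2·signedArea(EBC) = -159/4]
   → C = (5, 7/2)

C = (5, 7/2)
E = (13/2, 27/4)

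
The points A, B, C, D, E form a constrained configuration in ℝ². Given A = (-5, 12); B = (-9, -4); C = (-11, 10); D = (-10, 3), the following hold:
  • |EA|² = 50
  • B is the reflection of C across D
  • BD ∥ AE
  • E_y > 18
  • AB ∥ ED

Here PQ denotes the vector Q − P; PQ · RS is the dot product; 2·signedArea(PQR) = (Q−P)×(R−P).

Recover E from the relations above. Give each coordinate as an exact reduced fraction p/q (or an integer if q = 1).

E = (-6, 19)

1. E_x = -6  [AB ∥ ED ∩ BD ∥ AE]
2. E_y = 19  [AB ∥ ED ∩ BD ∥ AE]
   → E = (-6, 19)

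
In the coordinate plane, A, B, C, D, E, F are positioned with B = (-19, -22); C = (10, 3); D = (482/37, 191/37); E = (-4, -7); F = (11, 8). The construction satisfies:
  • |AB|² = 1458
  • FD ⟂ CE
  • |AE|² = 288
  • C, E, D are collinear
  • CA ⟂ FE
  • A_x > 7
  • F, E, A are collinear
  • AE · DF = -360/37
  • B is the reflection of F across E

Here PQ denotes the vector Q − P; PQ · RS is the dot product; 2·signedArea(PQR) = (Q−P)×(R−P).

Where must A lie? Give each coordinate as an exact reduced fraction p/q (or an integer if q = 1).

1. A_x = 8  [F, E, A are collinear ∩ CA ⟂ FE]
2. A_y = 5  [F, E, A are collinear ∩ CA ⟂ FE]
   → A = (8, 5)

A = (8, 5)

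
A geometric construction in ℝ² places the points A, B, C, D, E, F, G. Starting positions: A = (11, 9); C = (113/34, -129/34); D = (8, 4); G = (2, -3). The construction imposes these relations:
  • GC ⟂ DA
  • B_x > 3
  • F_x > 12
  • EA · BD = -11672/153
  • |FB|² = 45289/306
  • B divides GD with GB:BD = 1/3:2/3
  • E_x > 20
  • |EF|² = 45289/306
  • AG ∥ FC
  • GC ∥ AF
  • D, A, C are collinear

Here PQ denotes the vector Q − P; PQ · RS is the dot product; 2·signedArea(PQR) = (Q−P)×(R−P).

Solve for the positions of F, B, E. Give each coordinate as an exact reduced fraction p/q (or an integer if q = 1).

B = (4, -2/3)
E = (351/17, 871/51)
F = (419/34, 279/34)

1. F_x = 419/34  [AG ∥ FC ∩ GC ∥ AF]
2. F_y = 279/34  [AG ∥ FC ∩ GC ∥ AF]
   → F = (419/34, 279/34)
3. B_x = 4  [B divides GD with GB:BD = 1/3:2/3]
4. B_y = -2/3  [B divides GD with GB:BD = 1/3:2/3]
   → B = (4, -2/3)
5. E_x = 351/17  [line -4·x + -14/3·y + 24830/153 = 0 ∩ |EF|² = 45289/306]
6. E_y = 871/51  [line -4·x + -14/3·y + 24830/153 = 0 ∩ |EF|² = 45289/306]
   → E = (351/17, 871/51)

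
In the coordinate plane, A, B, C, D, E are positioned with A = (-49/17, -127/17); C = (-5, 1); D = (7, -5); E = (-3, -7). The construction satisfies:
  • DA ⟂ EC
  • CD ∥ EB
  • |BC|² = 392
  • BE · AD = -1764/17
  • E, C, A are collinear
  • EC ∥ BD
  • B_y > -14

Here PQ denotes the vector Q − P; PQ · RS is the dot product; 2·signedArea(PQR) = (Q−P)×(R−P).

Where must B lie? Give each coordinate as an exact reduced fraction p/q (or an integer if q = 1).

1. B_x = 9  [EC ∥ BD ∩ CD ∥ EB]
2. B_y = -13  [EC ∥ BD ∩ CD ∥ EB]
   → B = (9, -13)

B = (9, -13)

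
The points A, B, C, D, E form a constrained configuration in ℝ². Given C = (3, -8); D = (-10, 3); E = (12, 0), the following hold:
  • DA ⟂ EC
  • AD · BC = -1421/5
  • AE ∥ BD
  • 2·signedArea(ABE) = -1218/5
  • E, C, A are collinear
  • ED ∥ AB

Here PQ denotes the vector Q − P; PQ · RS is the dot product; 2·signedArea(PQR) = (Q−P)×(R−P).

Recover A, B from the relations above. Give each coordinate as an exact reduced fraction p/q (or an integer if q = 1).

A = (6/5, -48/5)
B = (-104/5, -33/5)

1. A_x = 6/5  [E, C, A are collinear ∩ DA ⟂ EC]
2. A_y = -48/5  [E, C, A are collinear ∩ DA ⟂ EC]
   → A = (6/5, -48/5)
3. B_x = -104/5  [AE ∥ BD ∩ ED ∥ AB]
4. B_y = -33/5  [AE ∥ BD ∩ ED ∥ AB]
   → B = (-104/5, -33/5)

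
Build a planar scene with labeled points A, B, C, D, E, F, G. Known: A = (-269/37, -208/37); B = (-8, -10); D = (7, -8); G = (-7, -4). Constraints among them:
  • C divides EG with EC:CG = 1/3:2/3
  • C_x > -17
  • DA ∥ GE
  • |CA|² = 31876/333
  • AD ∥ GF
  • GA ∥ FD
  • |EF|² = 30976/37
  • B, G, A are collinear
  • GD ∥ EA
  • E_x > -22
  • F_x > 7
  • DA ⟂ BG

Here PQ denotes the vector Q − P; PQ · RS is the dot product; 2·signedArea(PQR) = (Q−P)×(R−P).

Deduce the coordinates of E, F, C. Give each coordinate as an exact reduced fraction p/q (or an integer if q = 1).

1. E_x = -787/37  [GD ∥ EA ∩ DA ∥ GE]
2. E_y = -60/37  [GD ∥ EA ∩ DA ∥ GE]
   → E = (-787/37, -60/37)
3. F_x = 269/37  [GA ∥ FD ∩ AD ∥ GF]
4. F_y = -236/37  [GA ∥ FD ∩ AD ∥ GF]
   → F = (269/37, -236/37)
5. C_x = -611/37  [C divides EG with EC:CG = 1/3:2/3]
6. C_y = -268/111  [C divides EG with EC:CG = 1/3:2/3]
   → C = (-611/37, -268/111)

C = (-611/37, -268/111)
E = (-787/37, -60/37)
F = (269/37, -236/37)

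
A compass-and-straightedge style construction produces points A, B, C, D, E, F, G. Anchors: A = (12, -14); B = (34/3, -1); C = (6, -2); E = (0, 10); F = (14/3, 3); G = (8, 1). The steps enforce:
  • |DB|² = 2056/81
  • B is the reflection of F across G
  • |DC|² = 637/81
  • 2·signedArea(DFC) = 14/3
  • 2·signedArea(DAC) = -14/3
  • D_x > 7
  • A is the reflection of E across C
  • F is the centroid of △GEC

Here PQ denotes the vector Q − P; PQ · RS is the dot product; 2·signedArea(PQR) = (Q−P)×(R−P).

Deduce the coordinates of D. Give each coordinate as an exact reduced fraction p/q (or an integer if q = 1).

D = (68/9, -13/3)

1. D_x = 68/9  [2·signedArea(DAC) = -14/3 ∩ 2·signedArea(DFC) = 14/3]
2. D_y = -13/3  [2·signedArea(DAC) = -14/3 ∩ 2·signedArea(DFC) = 14/3]
   → D = (68/9, -13/3)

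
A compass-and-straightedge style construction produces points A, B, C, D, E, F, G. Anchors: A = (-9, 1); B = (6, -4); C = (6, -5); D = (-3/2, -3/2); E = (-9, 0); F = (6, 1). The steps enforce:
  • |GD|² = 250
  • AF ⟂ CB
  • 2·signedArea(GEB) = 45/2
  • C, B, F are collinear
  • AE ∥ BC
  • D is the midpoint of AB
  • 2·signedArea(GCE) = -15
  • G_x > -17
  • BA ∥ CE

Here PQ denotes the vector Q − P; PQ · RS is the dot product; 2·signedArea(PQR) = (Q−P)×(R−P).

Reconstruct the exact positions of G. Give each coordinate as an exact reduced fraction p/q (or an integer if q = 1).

1. G_x = -33/2  [2·signedArea(GEB) = 45/2 ∩ 2·signedArea(GCE) = -15]
2. G_y = 7/2  [2·signedArea(GEB) = 45/2 ∩ 2·signedArea(GCE) = -15]
   → G = (-33/2, 7/2)

G = (-33/2, 7/2)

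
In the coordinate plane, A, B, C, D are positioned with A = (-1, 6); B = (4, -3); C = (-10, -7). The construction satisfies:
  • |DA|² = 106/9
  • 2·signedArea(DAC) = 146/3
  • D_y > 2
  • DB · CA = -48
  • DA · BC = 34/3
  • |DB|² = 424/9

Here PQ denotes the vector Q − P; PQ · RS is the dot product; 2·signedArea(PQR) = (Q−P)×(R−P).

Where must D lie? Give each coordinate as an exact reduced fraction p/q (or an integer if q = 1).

1. D_x = 2/3  [DA · BC = 34/3 ∩ 2·signedArea(DAC) = 146/3]
2. D_y = 3  [DA · BC = 34/3 ∩ 2·signedArea(DAC) = 146/3]
   → D = (2/3, 3)

D = (2/3, 3)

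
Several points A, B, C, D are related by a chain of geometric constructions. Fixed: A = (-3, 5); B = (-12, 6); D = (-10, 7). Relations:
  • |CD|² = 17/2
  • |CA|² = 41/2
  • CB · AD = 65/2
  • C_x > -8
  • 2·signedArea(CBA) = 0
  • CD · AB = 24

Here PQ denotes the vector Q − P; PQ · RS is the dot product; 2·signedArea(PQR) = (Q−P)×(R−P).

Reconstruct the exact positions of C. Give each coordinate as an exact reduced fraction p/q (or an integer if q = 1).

1. C_x = -15/2  [2·signedArea(CBA) = 0 ∩ CD · AB = 24]
2. C_y = 11/2  [2·signedArea(CBA) = 0 ∩ CD · AB = 24]
   → C = (-15/2, 11/2)

C = (-15/2, 11/2)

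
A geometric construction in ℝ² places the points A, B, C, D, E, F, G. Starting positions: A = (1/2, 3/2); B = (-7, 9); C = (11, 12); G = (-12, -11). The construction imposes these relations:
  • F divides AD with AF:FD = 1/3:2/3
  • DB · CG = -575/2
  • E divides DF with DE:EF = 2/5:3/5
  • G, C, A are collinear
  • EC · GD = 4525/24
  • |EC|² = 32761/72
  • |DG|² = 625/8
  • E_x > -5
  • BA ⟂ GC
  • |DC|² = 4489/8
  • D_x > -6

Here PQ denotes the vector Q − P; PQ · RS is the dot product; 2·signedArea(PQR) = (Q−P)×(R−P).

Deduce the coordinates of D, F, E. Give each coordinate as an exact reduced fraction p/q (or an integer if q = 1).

1. D_x = -23/4  [line 23·x + 23·y + 483/2 = 0 ∩ |DC|² = 4489/8]
2. D_y = -19/4  [line 23·x + 23·y + 483/2 = 0 ∩ |DC|² = 4489/8]
   → D = (-23/4, -19/4)
3. F_x = -19/12  [F divides AD with AF:FD = 1/3:2/3]
4. F_y = -7/12  [F divides AD with AF:FD = 1/3:2/3]
   → F = (-19/12, -7/12)
5. E_x = -49/12  [E divides DF with DE:EF = 2/5:3/5]
6. E_y = -37/12  [E divides DF with DE:EF = 2/5:3/5]
   → E = (-49/12, -37/12)

D = (-23/4, -19/4)
E = (-49/12, -37/12)
F = (-19/12, -7/12)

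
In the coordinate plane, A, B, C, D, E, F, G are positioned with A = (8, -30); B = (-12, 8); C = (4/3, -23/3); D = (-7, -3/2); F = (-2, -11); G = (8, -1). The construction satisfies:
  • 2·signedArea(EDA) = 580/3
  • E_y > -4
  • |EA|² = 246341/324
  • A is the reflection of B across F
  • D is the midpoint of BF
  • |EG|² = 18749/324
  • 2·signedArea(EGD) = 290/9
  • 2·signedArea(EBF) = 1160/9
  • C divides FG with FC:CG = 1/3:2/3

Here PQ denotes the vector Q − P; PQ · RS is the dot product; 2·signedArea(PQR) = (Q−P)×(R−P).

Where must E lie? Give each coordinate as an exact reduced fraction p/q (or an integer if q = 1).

1. E_x = 7/9  [2·signedArea(EDA) = 580/3 ∩ 2·signedArea(EGD) = 290/9]
2. E_y = -61/18  [2·signedArea(EDA) = 580/3 ∩ 2·signedArea(EGD) = 290/9]
   → E = (7/9, -61/18)

E = (7/9, -61/18)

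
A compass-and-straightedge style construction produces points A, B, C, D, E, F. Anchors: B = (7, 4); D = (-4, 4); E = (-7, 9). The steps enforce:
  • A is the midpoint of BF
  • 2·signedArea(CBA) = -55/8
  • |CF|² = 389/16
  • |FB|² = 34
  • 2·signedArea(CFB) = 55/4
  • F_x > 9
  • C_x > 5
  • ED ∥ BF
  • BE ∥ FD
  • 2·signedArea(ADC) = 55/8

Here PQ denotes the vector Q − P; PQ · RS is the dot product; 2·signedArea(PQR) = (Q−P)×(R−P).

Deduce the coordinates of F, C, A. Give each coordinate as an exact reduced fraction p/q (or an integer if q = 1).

A = (17/2, 3/2)
C = (23/4, 3/2)
F = (10, -1)

1. F_x = 10  [BE ∥ FD ∩ ED ∥ BF]
2. F_y = -1  [BE ∥ FD ∩ ED ∥ BF]
   → F = (10, -1)
3. A_x = 17/2  [A is the midpoint of BF]
4. A_y = 3/2  [A is the midpoint of BF]
   → A = (17/2, 3/2)
5. C_x = 23/4  [2·signedArea(CFB) = 55/4 ∩ 2·signedArea(ADC) = 55/8]
6. C_y = 3/2  [2·signedArea(CFB) = 55/4 ∩ 2·signedArea(ADC) = 55/8]
   → C = (23/4, 3/2)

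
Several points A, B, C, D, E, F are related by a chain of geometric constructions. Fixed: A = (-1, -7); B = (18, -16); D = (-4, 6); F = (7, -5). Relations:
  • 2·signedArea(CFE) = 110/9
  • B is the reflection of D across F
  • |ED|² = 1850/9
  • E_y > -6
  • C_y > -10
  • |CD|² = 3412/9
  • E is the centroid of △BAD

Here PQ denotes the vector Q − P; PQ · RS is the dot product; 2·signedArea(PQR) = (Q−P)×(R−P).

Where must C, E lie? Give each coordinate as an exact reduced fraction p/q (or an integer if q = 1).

C = (8, -28/3)
E = (13/3, -17/3)

1. E_x = 13/3  [E is the centroid of △BAD]
2. E_y = -17/3  [E is the centroid of △BAD]
   → E = (13/3, -17/3)
3. C_x = 8  [line 2/3·x + -8/3·y + -272/9 = 0 ∩ |CD|² = 3412/9]
4. C_y = -28/3  [line 2/3·x + -8/3·y + -272/9 = 0 ∩ |CD|² = 3412/9]
   → C = (8, -28/3)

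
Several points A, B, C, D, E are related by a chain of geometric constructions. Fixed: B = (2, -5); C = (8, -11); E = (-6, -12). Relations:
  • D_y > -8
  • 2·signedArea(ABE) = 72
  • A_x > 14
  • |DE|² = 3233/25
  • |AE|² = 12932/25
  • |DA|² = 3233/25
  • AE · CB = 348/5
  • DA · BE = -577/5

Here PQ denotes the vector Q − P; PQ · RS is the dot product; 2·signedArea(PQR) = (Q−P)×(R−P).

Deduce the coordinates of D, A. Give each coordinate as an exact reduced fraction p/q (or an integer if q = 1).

1. A_x = 74/5  [AE · CB = 348/5 ∩ 2·signedArea(ABE) = 72]
2. A_y = -14/5  [AE · CB = 348/5 ∩ 2·signedArea(ABE) = 72]
   → A = (74/5, -14/5)
3. D_x = 22/5  [line 8·x + 7·y + 83/5 = 0 ∩ |DA|² = 3233/25]
4. D_y = -37/5  [line 8·x + 7·y + 83/5 = 0 ∩ |DA|² = 3233/25]
   → D = (22/5, -37/5)

A = (74/5, -14/5)
D = (22/5, -37/5)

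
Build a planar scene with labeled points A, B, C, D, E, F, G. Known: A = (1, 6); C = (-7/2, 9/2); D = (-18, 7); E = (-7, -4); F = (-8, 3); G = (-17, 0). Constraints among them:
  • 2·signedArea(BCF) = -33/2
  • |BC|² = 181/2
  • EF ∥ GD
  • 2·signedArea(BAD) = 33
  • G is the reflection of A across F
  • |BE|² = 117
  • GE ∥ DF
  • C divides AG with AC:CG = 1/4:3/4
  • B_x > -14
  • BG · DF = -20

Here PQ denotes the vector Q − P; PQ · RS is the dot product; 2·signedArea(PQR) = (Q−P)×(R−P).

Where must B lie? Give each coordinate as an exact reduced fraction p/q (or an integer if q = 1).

1. B_x = -13  [2·signedArea(BAD) = 33 ∩ BG · DF = -20]
2. B_y = 5  [2·signedArea(BAD) = 33 ∩ BG · DF = -20]
   → B = (-13, 5)

B = (-13, 5)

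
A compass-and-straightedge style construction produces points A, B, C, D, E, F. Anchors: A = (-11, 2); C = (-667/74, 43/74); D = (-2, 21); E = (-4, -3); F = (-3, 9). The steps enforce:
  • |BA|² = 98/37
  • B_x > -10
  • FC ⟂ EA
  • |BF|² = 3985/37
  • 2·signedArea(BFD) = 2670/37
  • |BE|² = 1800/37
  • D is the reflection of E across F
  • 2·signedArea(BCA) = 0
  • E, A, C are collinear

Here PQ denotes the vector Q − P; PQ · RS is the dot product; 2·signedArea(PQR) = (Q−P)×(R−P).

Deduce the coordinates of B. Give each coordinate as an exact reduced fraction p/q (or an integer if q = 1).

1. B_x = -358/37  [2·signedArea(BCA) = 0 ∩ 2·signedArea(BFD) = 2670/37]
2. B_y = 39/37  [2·signedArea(BCA) = 0 ∩ 2·signedArea(BFD) = 2670/37]
   → B = (-358/37, 39/37)

B = (-358/37, 39/37)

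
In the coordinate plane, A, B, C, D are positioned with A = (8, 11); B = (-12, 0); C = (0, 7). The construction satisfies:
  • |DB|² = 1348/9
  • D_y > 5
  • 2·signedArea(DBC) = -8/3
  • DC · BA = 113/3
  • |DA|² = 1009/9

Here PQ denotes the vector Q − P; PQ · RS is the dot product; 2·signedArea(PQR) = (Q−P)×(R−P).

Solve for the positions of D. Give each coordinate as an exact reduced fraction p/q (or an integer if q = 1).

D = (-4/3, 6)

1. D_x = -4/3  [2·signedArea(DBC) = -8/3 ∩ DC · BA = 113/3]
2. D_y = 6  [2·signedArea(DBC) = -8/3 ∩ DC · BA = 113/3]
   → D = (-4/3, 6)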